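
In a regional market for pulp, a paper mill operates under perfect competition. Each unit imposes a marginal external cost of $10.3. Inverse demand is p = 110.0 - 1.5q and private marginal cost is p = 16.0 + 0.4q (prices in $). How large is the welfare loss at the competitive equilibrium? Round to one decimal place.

DWL = $27.9

Market equilibrium (private): 16.0 + 0.4q = 110.0 - 1.5q → q_m = 49.4737.
Social marginal cost = private MC + MEC = 26.3 + 0.4q.
Set SMC = demand: 26.3 + 0.4q = 110.0 - 1.5q → q* = 44.0526.
The welfare-loss triangle has base |q_m − q*| and height MEC(q_m) (the vertical gap between SMC and demand is zero at q* and MEC at q_m).
DWL = ½ × 5.4211 × 10.3000 = 27.9187.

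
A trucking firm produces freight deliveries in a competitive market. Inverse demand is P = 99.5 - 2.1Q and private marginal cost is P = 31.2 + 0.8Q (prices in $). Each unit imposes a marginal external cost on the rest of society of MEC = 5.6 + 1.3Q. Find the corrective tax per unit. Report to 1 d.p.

Social marginal cost = private MC + MEC = 36.8 + 2.1Q.
Set SMC = demand: 36.8 + 2.1Q = 99.5 - 2.1Q → Q* = 14.9286.
The Pigouvian tax equals MEC at Q*: 5.6 + 1.3×14.9286 = 25.0072.

tax = $25.0 per unit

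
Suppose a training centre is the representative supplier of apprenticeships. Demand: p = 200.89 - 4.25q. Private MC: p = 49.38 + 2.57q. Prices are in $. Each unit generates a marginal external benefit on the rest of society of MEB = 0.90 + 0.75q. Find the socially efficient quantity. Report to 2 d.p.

Social marginal cost = private MC − MEB = 48.48 + 1.82q.
Set SMC = demand: 48.48 + 1.82q = 200.89 - 4.25q → q* = 25.1087.

q* = 25.11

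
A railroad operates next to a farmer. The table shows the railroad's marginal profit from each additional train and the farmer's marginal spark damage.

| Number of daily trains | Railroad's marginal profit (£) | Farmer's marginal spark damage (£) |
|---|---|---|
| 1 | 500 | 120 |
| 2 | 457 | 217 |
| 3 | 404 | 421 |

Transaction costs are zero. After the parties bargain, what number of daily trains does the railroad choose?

Bargaining reaches the level where marginal profit last exceeds marginal spark damage.
That holds through level 2 (457 ≥ 217) but not at 3 (404 < 421).

2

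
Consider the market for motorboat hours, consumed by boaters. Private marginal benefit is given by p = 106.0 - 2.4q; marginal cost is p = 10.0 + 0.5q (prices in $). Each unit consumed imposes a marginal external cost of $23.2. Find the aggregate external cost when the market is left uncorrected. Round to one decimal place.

Market equilibrium (private): 10.0 + 0.5q = 106.0 - 2.4q → q_m = 33.1034.
Total external cost = MEC × q_m = 23.2 × 33.1034 = 767.9989.

$768.0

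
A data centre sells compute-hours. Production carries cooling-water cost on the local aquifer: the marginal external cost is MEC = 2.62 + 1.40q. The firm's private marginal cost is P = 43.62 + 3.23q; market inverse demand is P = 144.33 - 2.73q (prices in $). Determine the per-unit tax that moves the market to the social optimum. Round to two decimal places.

Social marginal cost = private MC + MEC = 46.24 + 4.63q.
Set SMC = demand: 46.24 + 4.63q = 144.33 - 2.73q → q* = 13.3274.
The Pigouvian tax equals MEC at q*: 2.62 + 1.40×13.3274 = 21.2784.

tax = $21.28 per unit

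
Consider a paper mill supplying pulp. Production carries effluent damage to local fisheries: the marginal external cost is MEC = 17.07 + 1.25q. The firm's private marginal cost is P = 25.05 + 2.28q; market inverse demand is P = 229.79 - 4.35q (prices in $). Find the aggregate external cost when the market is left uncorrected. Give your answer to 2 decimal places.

$1123.15

Market equilibrium (private): 25.05 + 2.28q = 229.79 - 4.35q → q_m = 30.8808.
Total external cost = ∫₀^{q_m} (17.07 + 1.25q) dq = 17.07×30.8808 + ½×1.25×30.8808² = 1123.1501.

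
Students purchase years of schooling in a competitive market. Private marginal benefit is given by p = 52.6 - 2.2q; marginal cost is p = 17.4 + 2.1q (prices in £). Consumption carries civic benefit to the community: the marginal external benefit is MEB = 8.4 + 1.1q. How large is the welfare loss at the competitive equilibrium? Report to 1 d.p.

Market equilibrium (private): 17.4 + 2.1q = 52.6 - 2.2q → q_m = 8.1860.
Social marginal benefit = demand + MEB = 61.0 - 1.1q.
Set SMB = MC: 61.0 - 1.1q = 17.4 + 2.1q → q* = 13.6250.
Between q* and q_m the wedge SMB − MC runs linearly from 0 to MEB(q_m), so the loss is a triangle.
DWL = ½ × 5.4390 × 17.4047 = 47.3321.

DWL = £47.3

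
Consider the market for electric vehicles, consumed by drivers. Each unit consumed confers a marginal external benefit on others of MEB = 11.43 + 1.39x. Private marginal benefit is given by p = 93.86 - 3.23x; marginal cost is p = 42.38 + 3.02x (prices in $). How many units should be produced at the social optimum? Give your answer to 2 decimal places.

x* = 12.94

Social marginal benefit = demand + MEB = 105.29 - 1.84x.
Set SMB = MC: 105.29 - 1.84x = 42.38 + 3.02x → x* = 12.9444.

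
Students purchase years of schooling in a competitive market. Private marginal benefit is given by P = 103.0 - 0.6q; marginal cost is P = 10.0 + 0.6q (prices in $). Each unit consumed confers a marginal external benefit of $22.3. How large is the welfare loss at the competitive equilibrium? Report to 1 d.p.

Market equilibrium (private): 10.0 + 0.6q = 103.0 - 0.6q → q_m = 77.5000.
Social marginal benefit = demand + MEB = 125.3 - 0.6q.
Set SMB = MC: 125.3 - 0.6q = 10.0 + 0.6q → q* = 96.0833.
The loss is the area between SMB and MC from q* to q_m; with linear curves that's a triangle of height MEB(q_m).
DWL = ½ × 18.5833 × 22.3000 = 207.2038.

DWL = $207.2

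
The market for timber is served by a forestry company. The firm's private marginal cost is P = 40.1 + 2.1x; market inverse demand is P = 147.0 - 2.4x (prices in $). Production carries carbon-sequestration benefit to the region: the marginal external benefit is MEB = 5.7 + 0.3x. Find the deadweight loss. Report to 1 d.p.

DWL = $19.6

Market equilibrium (private): 40.1 + 2.1x = 147.0 - 2.4x → x_m = 23.7556.
Social marginal cost = private MC − MEB = 34.4 + 1.8x.
Set SMC = demand: 34.4 + 1.8x = 147.0 - 2.4x → x* = 26.8095.
The welfare-loss triangle has base |x_m − x*| and height MEB(x_m) (the vertical gap between SMC and demand is zero at x* and MEB at x_m).
DWL = ½ × 3.0539 × 12.8267 = 19.5857.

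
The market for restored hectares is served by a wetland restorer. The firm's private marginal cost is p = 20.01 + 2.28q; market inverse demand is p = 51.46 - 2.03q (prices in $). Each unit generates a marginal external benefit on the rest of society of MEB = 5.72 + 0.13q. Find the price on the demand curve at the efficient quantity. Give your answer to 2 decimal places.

P = $33.41

Social marginal cost = private MC − MEB = 14.29 + 2.15q.
Set SMC = demand: 14.29 + 2.15q = 51.46 - 2.03q → q* = 8.8923.
Consumer price on the demand curve at q*: 51.46 − 2.03×8.8923 = 33.4086.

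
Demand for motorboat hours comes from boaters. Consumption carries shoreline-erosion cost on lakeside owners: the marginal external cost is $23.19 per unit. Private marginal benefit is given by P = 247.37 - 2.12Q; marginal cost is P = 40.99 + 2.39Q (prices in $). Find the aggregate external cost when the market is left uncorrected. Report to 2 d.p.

$1061.19

Market equilibrium (private): 40.99 + 2.39Q = 247.37 - 2.12Q → Q_m = 45.7605.
Total external cost = MEC × Q_m = 23.19 × 45.7605 = 1061.1860.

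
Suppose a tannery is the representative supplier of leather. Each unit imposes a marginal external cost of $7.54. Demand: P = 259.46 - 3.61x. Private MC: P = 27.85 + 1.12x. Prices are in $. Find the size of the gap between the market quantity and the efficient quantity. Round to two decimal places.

1.59 units

Market equilibrium (private): 27.85 + 1.12x = 259.46 - 3.61x → x_m = 48.9662.
Social marginal cost = private MC + MEC = 35.39 + 1.12x.
Set SMC = demand: 35.39 + 1.12x = 259.46 - 3.61x → x* = 47.3721.
Gap = |48.9662 − 47.3721| = 1.5941.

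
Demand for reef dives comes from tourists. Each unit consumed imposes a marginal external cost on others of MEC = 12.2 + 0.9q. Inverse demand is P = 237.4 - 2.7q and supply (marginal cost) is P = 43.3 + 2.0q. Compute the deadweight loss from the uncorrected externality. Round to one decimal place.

DWL = 217.6

Market equilibrium (private): 43.3 + 2.0q = 237.4 - 2.7q → q_m = 41.2979.
Social marginal benefit = demand − MEC = 225.2 - 3.6q.
Set SMB = MC: 225.2 - 3.6q = 43.3 + 2.0q → q* = 32.4821.
The loss is the area between SMB and MC from q* to q_m; with linear curves that's a triangle of height MEC(q_m).
DWL = ½ × 8.8158 × 49.3681 = 217.6096.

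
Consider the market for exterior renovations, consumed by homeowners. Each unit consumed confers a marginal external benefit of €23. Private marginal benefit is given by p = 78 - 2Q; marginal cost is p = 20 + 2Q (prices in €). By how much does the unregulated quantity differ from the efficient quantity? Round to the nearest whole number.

6 units

Market equilibrium (private): 20 + 2Q = 78 - 2Q → Q_m = 14.5000.
Social marginal benefit = demand + MEB = 101 - 2Q.
Set SMB = MC: 101 - 2Q = 20 + 2Q → Q* = 20.2500.
Gap = |14.5000 − 20.2500| = 5.7500.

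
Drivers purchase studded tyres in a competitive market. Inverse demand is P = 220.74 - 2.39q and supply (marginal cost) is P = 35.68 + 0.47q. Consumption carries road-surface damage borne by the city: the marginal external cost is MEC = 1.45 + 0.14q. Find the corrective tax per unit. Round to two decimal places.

Social marginal benefit = demand − MEC = 219.29 - 2.53q.
Set SMB = MC: 219.29 - 2.53q = 35.68 + 0.47q → q* = 61.2033.
The Pigouvian tax equals MEC at q*: 1.45 + 0.14×61.2033 = 10.0185.

tax = 10.02 per unit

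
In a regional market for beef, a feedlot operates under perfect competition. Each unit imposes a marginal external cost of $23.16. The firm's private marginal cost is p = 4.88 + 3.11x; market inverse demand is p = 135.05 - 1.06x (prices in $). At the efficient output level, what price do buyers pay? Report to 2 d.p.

Social marginal cost = private MC + MEC = 28.04 + 3.11x.
Set SMC = demand: 28.04 + 3.11x = 135.05 - 1.06x → x* = 25.6619.
Consumer price on the demand curve at x*: 135.05 − 1.06×25.6619 = 107.8484.

P = $107.85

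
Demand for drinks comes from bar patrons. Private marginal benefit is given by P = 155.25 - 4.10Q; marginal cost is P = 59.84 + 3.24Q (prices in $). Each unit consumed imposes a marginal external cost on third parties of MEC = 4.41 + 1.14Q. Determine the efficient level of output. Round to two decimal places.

Q* = 10.73

Social marginal benefit = demand − MEC = 150.84 - 5.24Q.
Set SMB = MC: 150.84 - 5.24Q = 59.84 + 3.24Q → Q* = 10.7311.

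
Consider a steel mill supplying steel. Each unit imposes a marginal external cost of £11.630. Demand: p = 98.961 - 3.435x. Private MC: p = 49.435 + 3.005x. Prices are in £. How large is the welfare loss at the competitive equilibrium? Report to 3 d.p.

DWL = £10.501

Market equilibrium (private): 49.435 + 3.005x = 98.961 - 3.435x → x_m = 7.6904.
Social marginal cost = private MC + MEC = 61.065 + 3.005x.
Set SMC = demand: 61.065 + 3.005x = 98.961 - 3.435x → x* = 5.8845.
Between x* and x_m the wedge SMC − demand runs linearly from 0 to MEC(x_m), so the loss is a triangle.
DWL = ½ × 1.8059 × 11.6300 = 10.5013.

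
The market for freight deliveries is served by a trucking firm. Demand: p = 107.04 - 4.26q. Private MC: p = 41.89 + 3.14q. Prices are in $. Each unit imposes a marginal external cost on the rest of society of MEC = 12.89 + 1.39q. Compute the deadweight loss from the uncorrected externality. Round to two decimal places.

Market equilibrium (private): 41.89 + 3.14q = 107.04 - 4.26q → q_m = 8.8041.
Social marginal cost = private MC + MEC = 54.78 + 4.53q.
Set SMC = demand: 54.78 + 4.53q = 107.04 - 4.26q → q* = 5.9454.
Between q* and q_m the wedge SMC − demand runs linearly from 0 to MEC(q_m), so the loss is a triangle.
DWL = ½ × 2.8587 × 25.1276 = 35.9161.

DWL = $35.92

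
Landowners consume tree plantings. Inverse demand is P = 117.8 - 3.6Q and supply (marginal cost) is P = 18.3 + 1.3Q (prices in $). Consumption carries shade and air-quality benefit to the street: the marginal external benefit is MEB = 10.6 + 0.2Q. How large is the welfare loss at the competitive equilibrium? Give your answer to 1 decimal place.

Market equilibrium (private): 18.3 + 1.3Q = 117.8 - 3.6Q → Q_m = 20.3061.
Social marginal benefit = demand + MEB = 128.4 - 3.4Q.
Set SMB = MC: 128.4 - 3.4Q = 18.3 + 1.3Q → Q* = 23.4255.
Height of the DWL triangle at Q_m is SMB(Q_m) − MC(Q_m) = MEB(Q_m) = 14.6612.
DWL = ½ × 3.1194 × 14.6612 = 22.8671.

DWL = $22.9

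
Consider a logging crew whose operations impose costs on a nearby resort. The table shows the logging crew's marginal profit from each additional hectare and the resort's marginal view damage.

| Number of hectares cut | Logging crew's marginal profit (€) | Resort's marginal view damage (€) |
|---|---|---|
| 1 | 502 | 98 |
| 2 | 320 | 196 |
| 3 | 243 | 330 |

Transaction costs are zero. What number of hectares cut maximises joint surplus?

Bargaining reaches the level where marginal profit last exceeds marginal view damage.
That holds through level 2 (320 ≥ 196) but not at 3 (243 < 330).

2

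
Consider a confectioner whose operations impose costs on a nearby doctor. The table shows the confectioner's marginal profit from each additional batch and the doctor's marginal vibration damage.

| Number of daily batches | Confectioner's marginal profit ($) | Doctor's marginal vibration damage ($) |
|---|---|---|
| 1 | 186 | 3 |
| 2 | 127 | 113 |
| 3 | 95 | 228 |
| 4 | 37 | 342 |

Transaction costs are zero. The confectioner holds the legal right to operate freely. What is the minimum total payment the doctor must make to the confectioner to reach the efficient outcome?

$132

Left alone the confectioner would choose level 4 (marginal profit stays positive).
Efficient level: k* = 2 (marginal profit ≥ marginal vibration damage through 2).
The doctor must at least cover the confectioner's forgone profit from cutting 4→2: 95 + 37 = 132.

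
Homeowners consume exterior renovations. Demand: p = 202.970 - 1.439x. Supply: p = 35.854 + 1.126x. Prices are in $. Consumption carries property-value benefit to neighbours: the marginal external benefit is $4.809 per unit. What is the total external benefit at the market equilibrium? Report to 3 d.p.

$313.318

Market equilibrium (private): 35.854 + 1.126x = 202.970 - 1.439x → x_m = 65.1524.
Total external benefit = MEB × x_m = 4.809 × 65.1524 = 313.3179.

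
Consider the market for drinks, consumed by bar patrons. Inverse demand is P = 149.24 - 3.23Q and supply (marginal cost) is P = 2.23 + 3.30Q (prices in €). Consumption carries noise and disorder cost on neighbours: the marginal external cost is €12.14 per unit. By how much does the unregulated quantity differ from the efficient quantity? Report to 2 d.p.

1.86 units

Market equilibrium (private): 2.23 + 3.30Q = 149.24 - 3.23Q → Q_m = 22.5130.
Social marginal benefit = demand − MEC = 137.10 - 3.23Q.
Set SMB = MC: 137.10 - 3.23Q = 2.23 + 3.30Q → Q* = 20.6539.
Gap = |22.5130 − 20.6539| = 1.8591.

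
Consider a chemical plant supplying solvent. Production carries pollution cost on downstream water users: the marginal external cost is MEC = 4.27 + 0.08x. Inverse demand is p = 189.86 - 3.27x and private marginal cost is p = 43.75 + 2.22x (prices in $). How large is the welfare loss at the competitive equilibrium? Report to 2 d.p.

Market equilibrium (private): 43.75 + 2.22x = 189.86 - 3.27x → x_m = 26.6138.
Social marginal cost = private MC + MEC = 48.02 + 2.30x.
Set SMC = demand: 48.02 + 2.30x = 189.86 - 3.27x → x* = 25.4650.
Height of the DWL triangle at x_m is SMC(x_m) − demand(x_m) = MEC(x_m) = 6.3991.
DWL = ½ × 1.1488 × 6.3991 = 3.6756.

DWL = $3.68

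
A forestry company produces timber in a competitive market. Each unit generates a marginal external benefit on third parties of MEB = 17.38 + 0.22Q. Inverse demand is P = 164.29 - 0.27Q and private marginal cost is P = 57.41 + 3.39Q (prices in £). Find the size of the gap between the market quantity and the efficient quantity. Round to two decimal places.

6.92 units

Market equilibrium (private): 57.41 + 3.39Q = 164.29 - 0.27Q → Q_m = 29.2022.
Social marginal cost = private MC − MEB = 40.03 + 3.17Q.
Set SMC = demand: 40.03 + 3.17Q = 164.29 - 0.27Q → Q* = 36.1221.
Gap = |29.2022 − 36.1221| = 6.9199.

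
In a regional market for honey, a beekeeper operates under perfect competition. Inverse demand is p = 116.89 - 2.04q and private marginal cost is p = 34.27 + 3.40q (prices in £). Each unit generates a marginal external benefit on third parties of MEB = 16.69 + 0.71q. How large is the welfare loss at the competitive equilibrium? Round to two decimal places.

Market equilibrium (private): 34.27 + 3.40q = 116.89 - 2.04q → q_m = 15.1875.
Social marginal cost = private MC − MEB = 17.58 + 2.69q.
Set SMC = demand: 17.58 + 2.69q = 116.89 - 2.04q → q* = 20.9958.
The loss is the area between SMC and demand from q* to q_m; with linear curves that's a triangle of height MEB(q_m).
DWL = ½ × 5.8083 × 27.4731 = 79.7860.

DWL = £79.79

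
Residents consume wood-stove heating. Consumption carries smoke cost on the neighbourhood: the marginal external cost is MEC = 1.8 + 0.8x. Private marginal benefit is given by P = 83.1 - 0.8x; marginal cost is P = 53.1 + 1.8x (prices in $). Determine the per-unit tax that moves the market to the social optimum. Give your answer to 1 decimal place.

Social marginal benefit = demand − MEC = 81.3 - 1.6x.
Set SMB = MC: 81.3 - 1.6x = 53.1 + 1.8x → x* = 8.2941.
The Pigouvian tax equals MEC at x*: 1.8 + 0.8×8.2941 = 8.4353.

tax = $8.4 per unit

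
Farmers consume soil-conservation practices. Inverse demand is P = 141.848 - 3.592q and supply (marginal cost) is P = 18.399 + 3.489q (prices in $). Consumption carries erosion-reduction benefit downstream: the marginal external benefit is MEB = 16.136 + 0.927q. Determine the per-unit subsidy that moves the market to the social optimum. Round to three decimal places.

Social marginal benefit = demand + MEB = 157.984 - 2.665q.
Set SMB = MC: 157.984 - 2.665q = 18.399 + 3.489q → q* = 22.6820.
The Pigouvian subsidy equals MEB at q*: 16.136 + 0.927×22.6820 = 37.1622.

subsidy = $37.162 per unit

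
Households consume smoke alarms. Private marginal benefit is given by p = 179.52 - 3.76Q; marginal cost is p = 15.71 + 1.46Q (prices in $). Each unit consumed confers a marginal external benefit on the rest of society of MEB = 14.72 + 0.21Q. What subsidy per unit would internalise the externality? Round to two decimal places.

Social marginal benefit = demand + MEB = 194.24 - 3.55Q.
Set SMB = MC: 194.24 - 3.55Q = 15.71 + 1.46Q → Q* = 35.6347.
The Pigouvian subsidy equals MEB at Q*: 14.72 + 0.21×35.6347 = 22.2033.

subsidy = $22.20 per unit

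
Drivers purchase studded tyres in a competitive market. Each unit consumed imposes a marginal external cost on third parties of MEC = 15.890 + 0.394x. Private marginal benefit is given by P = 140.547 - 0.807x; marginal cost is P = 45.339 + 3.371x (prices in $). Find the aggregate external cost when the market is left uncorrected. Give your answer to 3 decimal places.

$464.400

Market equilibrium (private): 45.339 + 3.371x = 140.547 - 0.807x → x_m = 22.7879.
Total external cost = ∫₀^{x_m} (15.890 + 0.394x) dx = 15.890×22.7879 + ½×0.394×22.7879² = 464.3995.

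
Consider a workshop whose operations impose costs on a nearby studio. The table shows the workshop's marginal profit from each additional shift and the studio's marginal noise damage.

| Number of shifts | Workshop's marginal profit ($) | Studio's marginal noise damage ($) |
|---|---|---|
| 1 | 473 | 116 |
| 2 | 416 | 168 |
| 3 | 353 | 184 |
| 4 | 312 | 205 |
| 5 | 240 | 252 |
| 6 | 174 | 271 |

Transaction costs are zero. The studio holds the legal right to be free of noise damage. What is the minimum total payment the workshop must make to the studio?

Efficient level: marginal profit ≥ marginal noise damage through level 4, so k* = 4.
With the studio holding the right, the workshop must at least compensate total damage at k*: 116 + 168 + 184 + 205 = 673.

$673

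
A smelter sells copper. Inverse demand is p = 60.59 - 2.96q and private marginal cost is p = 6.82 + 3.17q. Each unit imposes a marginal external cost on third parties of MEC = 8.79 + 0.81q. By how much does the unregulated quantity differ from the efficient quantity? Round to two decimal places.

2.29 units

Market equilibrium (private): 6.82 + 3.17q = 60.59 - 2.96q → q_m = 8.7716.
Social marginal cost = private MC + MEC = 15.61 + 3.98q.
Set SMC = demand: 15.61 + 3.98q = 60.59 - 2.96q → q* = 6.4813.
Gap = |8.7716 − 6.4813| = 2.2903.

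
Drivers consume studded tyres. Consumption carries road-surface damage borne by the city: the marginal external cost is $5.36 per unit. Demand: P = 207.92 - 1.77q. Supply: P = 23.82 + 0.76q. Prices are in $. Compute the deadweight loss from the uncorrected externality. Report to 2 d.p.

DWL = $5.68

Market equilibrium (private): 23.82 + 0.76q = 207.92 - 1.77q → q_m = 72.7668.
Social marginal benefit = demand − MEC = 202.56 - 1.77q.
Set SMB = MC: 202.56 - 1.77q = 23.82 + 0.76q → q* = 70.6482.
The welfare-loss triangle has base |q_m − q*| and height MEC(q_m) (the vertical gap between SMB and MC is zero at q* and MEC at q_m).
DWL = ½ × 2.1186 × 5.3600 = 5.6778.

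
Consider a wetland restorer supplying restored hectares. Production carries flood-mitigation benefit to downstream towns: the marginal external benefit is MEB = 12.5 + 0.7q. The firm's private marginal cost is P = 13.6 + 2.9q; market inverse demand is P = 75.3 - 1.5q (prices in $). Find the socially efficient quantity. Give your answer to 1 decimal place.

q* = 20.1

Social marginal cost = private MC − MEB = 1.1 + 2.2q.
Set SMC = demand: 1.1 + 2.2q = 75.3 - 1.5q → q* = 20.0541.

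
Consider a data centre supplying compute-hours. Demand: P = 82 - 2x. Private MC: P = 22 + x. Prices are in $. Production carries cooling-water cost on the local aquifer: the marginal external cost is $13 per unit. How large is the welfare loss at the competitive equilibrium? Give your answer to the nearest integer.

DWL = $28

Market equilibrium (private): 22 + x = 82 - 2x → x_m = 20.0000.
Social marginal cost = private MC + MEC = 35 + x.
Set SMC = demand: 35 + x = 82 - 2x → x* = 15.6667.
The loss is the area between SMC and demand from x* to x_m; with linear curves that's a triangle of height MEC(x_m).
DWL = ½ × 4.3333 × 13.0000 = 28.1665.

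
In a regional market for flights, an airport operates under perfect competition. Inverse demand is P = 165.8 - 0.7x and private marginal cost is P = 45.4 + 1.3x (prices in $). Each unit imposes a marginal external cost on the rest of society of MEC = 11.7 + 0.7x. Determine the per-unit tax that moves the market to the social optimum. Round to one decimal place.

Social marginal cost = private MC + MEC = 57.1 + 2.0x.
Set SMC = demand: 57.1 + 2.0x = 165.8 - 0.7x → x* = 40.2593.
The Pigouvian tax equals MEC at x*: 11.7 + 0.7×40.2593 = 39.8815.

tax = $39.9 per unit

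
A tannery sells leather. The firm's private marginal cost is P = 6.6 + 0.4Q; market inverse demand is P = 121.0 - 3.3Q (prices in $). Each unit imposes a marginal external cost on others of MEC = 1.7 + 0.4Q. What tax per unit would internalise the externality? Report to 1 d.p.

tax = $12.7 per unit

Social marginal cost = private MC + MEC = 8.3 + 0.8Q.
Set SMC = demand: 8.3 + 0.8Q = 121.0 - 3.3Q → Q* = 27.4878.
The Pigouvian tax equals MEC at Q*: 1.7 + 0.4×27.4878 = 12.6951.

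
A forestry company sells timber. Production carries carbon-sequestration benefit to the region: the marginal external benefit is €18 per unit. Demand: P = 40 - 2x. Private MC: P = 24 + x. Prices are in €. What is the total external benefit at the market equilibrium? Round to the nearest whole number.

€96

Market equilibrium (private): 24 + x = 40 - 2x → x_m = 5.3333.
Total external benefit = MEB × x_m = 18 × 5.3333 = 95.9994.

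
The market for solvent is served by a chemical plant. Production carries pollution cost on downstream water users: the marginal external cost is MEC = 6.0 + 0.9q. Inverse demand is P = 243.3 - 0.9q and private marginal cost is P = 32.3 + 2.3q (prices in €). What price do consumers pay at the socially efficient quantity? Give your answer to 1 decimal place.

P = €198.3

Social marginal cost = private MC + MEC = 38.3 + 3.2q.
Set SMC = demand: 38.3 + 3.2q = 243.3 - 0.9q → q* = 50.0000.
Consumer price on the demand curve at q*: 243.3 − 0.9×50.0000 = 198.3000.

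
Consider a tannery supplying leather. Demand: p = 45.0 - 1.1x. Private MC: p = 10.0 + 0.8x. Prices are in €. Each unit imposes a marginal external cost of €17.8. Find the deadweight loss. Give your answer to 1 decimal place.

DWL = €83.4

Market equilibrium (private): 10.0 + 0.8x = 45.0 - 1.1x → x_m = 18.4211.
Social marginal cost = private MC + MEC = 27.8 + 0.8x.
Set SMC = demand: 27.8 + 0.8x = 45.0 - 1.1x → x* = 9.0526.
The loss is the area between SMC and demand from x* to x_m; with linear curves that's a triangle of height MEC(x_m).
DWL = ½ × 9.3685 × 17.8000 = 83.3797.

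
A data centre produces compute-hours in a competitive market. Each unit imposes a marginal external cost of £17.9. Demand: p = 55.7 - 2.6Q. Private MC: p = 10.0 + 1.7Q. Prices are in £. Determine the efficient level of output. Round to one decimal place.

Social marginal cost = private MC + MEC = 27.9 + 1.7Q.
Set SMC = demand: 27.9 + 1.7Q = 55.7 - 2.6Q → Q* = 6.4651.

Q* = 6.5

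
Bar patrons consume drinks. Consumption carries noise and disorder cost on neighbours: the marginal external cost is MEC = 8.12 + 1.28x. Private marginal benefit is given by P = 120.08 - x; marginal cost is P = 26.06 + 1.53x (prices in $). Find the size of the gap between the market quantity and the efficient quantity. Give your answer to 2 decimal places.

Market equilibrium (private): 26.06 + 1.53x = 120.08 - x → x_m = 37.1621.
Social marginal benefit = demand − MEC = 111.96 - 2.28x.
Set SMB = MC: 111.96 - 2.28x = 26.06 + 1.53x → x* = 22.5459.
Gap = |37.1621 − 22.5459| = 14.6162.

14.62 units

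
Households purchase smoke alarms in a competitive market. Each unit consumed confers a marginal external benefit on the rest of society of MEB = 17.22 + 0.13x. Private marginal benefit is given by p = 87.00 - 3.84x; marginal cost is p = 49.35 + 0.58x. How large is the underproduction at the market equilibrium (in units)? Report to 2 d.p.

4.27 units

Market equilibrium (private): 49.35 + 0.58x = 87.00 - 3.84x → x_m = 8.5181.
Social marginal benefit = demand + MEB = 104.22 - 3.71x.
Set SMB = MC: 104.22 - 3.71x = 49.35 + 0.58x → x* = 12.7902.
Gap = |8.5181 − 12.7902| = 4.2721.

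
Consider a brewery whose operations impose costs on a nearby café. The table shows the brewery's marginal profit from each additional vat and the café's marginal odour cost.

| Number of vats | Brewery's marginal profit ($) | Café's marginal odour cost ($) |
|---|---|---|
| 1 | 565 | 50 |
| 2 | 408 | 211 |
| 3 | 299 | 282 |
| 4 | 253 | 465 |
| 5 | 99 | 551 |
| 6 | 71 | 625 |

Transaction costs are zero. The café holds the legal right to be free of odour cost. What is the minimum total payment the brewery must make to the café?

$543

Efficient level: marginal profit ≥ marginal odour cost through level 3, so k* = 3.
With the café holding the right, the brewery must at least compensate total damage at k*: 50 + 211 + 282 = 543.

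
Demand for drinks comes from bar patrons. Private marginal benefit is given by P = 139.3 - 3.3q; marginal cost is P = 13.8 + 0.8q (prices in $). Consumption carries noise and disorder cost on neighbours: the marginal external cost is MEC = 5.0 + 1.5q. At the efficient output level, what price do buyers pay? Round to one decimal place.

P = $68.3

Social marginal benefit = demand − MEC = 134.3 - 4.8q.
Set SMB = MC: 134.3 - 4.8q = 13.8 + 0.8q → q* = 21.5179.
Consumer price on the demand curve at q*: 139.3 − 3.3×21.5179 = 68.2909.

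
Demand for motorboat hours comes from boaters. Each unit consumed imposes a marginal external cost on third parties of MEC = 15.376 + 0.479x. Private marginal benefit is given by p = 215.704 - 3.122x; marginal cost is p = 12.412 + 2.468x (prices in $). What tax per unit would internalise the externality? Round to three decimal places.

Social marginal benefit = demand − MEC = 200.328 - 3.601x.
Set SMB = MC: 200.328 - 3.601x = 12.412 + 2.468x → x* = 30.9633.
The Pigouvian tax equals MEC at x*: 15.376 + 0.479×30.9633 = 30.2074.

tax = $30.207 per unit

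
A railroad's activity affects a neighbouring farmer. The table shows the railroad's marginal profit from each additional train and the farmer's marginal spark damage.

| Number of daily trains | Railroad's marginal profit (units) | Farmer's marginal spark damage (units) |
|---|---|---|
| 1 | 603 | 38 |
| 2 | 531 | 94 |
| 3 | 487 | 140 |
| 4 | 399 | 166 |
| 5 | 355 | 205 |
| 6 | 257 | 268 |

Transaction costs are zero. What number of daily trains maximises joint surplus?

Bargaining reaches the level where marginal profit last exceeds marginal spark damage.
That holds through level 5 (355 ≥ 205) but not at 6 (257 < 268).

5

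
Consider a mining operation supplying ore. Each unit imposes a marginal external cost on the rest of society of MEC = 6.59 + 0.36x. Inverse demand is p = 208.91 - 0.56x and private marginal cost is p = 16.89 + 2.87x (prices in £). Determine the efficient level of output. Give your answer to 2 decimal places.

Social marginal cost = private MC + MEC = 23.48 + 3.23x.
Set SMC = demand: 23.48 + 3.23x = 208.91 - 0.56x → x* = 48.9261.

x* = 48.93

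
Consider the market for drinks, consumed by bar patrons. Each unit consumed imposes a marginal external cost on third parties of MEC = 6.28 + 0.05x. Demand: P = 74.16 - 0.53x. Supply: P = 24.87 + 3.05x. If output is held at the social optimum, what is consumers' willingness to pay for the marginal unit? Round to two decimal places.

P = 67.88

Social marginal benefit = demand − MEC = 67.88 - 0.58x.
Set SMB = MC: 67.88 - 0.58x = 24.87 + 3.05x → x* = 11.8485.
Consumer price on the demand curve at x*: 74.16 − 0.53×11.8485 = 67.8803.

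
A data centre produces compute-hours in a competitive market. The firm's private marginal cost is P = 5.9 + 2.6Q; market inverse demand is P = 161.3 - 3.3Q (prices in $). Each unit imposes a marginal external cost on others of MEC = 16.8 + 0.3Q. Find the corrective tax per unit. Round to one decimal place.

Social marginal cost = private MC + MEC = 22.7 + 2.9Q.
Set SMC = demand: 22.7 + 2.9Q = 161.3 - 3.3Q → Q* = 22.3548.
The Pigouvian tax equals MEC at Q*: 16.8 + 0.3×22.3548 = 23.5064.

tax = $23.5 per unit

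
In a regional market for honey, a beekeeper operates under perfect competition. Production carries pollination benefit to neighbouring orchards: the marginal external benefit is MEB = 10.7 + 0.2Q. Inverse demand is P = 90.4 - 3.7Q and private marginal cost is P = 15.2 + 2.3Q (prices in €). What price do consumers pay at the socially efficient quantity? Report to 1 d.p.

Social marginal cost = private MC − MEB = 4.5 + 2.1Q.
Set SMC = demand: 4.5 + 2.1Q = 90.4 - 3.7Q → Q* = 14.8103.
Consumer price on the demand curve at Q*: 90.4 − 3.7×14.8103 = 35.6019.

P = €35.6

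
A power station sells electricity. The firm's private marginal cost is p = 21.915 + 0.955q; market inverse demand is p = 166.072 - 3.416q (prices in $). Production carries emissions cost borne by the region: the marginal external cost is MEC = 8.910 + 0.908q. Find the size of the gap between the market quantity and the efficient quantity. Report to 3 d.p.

Market equilibrium (private): 21.915 + 0.955q = 166.072 - 3.416q → q_m = 32.9803.
Social marginal cost = private MC + MEC = 30.825 + 1.863q.
Set SMC = demand: 30.825 + 1.863q = 166.072 - 3.416q → q* = 25.6198.
Gap = |32.9803 − 25.6198| = 7.3605.

7.361 units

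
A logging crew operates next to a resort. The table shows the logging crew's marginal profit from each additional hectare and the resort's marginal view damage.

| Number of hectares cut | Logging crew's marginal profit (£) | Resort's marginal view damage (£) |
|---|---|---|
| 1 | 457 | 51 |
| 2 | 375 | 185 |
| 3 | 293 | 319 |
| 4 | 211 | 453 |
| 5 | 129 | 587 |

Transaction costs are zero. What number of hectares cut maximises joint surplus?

Bargaining reaches the level where marginal profit last exceeds marginal view damage.
That holds through level 2 (375 ≥ 185) but not at 3 (293 < 319).

2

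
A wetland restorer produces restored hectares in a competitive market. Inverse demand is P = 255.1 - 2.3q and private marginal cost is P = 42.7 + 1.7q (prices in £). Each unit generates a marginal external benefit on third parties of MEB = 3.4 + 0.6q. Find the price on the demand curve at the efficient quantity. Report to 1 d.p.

Social marginal cost = private MC − MEB = 39.3 + 1.1q.
Set SMC = demand: 39.3 + 1.1q = 255.1 - 2.3q → q* = 63.4706.
Consumer price on the demand curve at q*: 255.1 − 2.3×63.4706 = 109.1176.

P = £109.1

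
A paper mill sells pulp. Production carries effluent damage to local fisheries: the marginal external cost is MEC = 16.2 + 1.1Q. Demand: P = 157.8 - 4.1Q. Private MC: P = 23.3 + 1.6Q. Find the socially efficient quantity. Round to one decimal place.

Social marginal cost = private MC + MEC = 39.5 + 2.7Q.
Set SMC = demand: 39.5 + 2.7Q = 157.8 - 4.1Q → Q* = 17.3971.

Q* = 17.4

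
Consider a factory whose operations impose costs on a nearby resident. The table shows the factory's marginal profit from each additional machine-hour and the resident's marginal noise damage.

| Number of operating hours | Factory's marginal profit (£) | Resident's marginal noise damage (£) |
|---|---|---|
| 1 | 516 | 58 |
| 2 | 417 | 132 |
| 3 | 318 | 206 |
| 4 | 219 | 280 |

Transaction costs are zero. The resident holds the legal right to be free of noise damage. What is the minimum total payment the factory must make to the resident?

Efficient level: marginal profit ≥ marginal noise damage through level 3, so k* = 3.
With the resident holding the right, the factory must at least compensate total damage at k*: 58 + 132 + 206 = 396.

£396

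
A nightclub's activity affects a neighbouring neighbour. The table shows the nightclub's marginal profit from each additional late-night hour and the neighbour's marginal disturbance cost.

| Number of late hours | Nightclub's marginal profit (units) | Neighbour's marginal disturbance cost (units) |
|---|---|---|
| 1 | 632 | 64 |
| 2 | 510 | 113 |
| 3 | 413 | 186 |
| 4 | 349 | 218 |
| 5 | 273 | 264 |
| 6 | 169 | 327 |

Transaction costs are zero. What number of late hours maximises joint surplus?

Bargaining reaches the level where marginal profit last exceeds marginal disturbance cost.
That holds through level 5 (273 ≥ 264) but not at 6 (169 < 327).

5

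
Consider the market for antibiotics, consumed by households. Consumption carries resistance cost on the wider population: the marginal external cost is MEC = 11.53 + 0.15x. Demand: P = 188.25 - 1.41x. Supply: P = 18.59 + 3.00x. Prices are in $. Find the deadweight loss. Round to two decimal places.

Market equilibrium (private): 18.59 + 3.00x = 188.25 - 1.41x → x_m = 38.4717.
Social marginal benefit = demand − MEC = 176.72 - 1.56x.
Set SMB = MC: 176.72 - 1.56x = 18.59 + 3.00x → x* = 34.6776.
Between x* and x_m the wedge MC − SMB runs linearly from 0 to MEC(x_m), so the loss is a triangle.
DWL = ½ × 3.7941 × 17.3007 = 32.8203.

DWL = $32.82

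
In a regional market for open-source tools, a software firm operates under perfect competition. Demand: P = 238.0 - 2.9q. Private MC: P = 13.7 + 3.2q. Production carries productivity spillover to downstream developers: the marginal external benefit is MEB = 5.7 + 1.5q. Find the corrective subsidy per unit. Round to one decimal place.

subsidy = 80.7 per unit

Social marginal cost = private MC − MEB = 8.0 + 1.7q.
Set SMC = demand: 8.0 + 1.7q = 238.0 - 2.9q → q* = 50.0000.
The Pigouvian subsidy equals MEB at q*: 5.7 + 1.5×50.0000 = 80.7000.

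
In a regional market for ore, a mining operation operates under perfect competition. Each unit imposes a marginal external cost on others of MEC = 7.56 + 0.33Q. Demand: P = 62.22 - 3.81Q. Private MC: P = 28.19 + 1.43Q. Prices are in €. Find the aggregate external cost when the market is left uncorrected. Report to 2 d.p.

€56.06

Market equilibrium (private): 28.19 + 1.43Q = 62.22 - 3.81Q → Q_m = 6.4943.
Total external cost = ∫₀^{Q_m} (7.56 + 0.33Q) dQ = 7.56×6.4943 + ½×0.33×6.4943² = 56.0559.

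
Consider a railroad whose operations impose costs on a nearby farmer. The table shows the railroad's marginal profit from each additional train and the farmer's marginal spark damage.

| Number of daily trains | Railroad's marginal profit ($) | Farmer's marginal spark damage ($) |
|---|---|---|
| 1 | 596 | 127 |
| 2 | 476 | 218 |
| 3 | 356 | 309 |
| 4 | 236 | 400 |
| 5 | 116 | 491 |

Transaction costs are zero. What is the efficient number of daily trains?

Bargaining reaches the level where marginal profit last exceeds marginal spark damage.
That holds through level 3 (356 ≥ 309) but not at 4 (236 < 400).

3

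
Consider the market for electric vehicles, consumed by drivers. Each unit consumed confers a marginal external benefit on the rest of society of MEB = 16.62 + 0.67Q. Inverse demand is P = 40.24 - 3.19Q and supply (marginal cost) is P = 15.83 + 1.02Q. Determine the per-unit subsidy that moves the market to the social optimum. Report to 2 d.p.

subsidy = 24.39 per unit

Social marginal benefit = demand + MEB = 56.86 - 2.52Q.
Set SMB = MC: 56.86 - 2.52Q = 15.83 + 1.02Q → Q* = 11.5904.
The Pigouvian subsidy equals MEB at Q*: 16.62 + 0.67×11.5904 = 24.3856.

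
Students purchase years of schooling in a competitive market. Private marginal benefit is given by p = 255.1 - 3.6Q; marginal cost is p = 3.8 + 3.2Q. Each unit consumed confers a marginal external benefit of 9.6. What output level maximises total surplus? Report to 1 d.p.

Social marginal benefit = demand + MEB = 264.7 - 3.6Q.
Set SMB = MC: 264.7 - 3.6Q = 3.8 + 3.2Q → Q* = 38.3676.

Q* = 38.4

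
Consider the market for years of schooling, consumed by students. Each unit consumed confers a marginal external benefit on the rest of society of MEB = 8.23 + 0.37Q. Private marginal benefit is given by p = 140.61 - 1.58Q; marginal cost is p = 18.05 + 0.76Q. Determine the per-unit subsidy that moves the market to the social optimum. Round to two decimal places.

Social marginal benefit = demand + MEB = 148.84 - 1.21Q.
Set SMB = MC: 148.84 - 1.21Q = 18.05 + 0.76Q → Q* = 66.3909.
The Pigouvian subsidy equals MEB at Q*: 8.23 + 0.37×66.3909 = 32.7946.

subsidy = 32.79 per unit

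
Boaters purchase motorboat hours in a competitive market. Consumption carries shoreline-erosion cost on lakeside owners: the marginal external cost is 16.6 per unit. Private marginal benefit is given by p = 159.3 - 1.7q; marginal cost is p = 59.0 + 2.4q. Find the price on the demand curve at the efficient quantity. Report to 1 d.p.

Social marginal benefit = demand − MEC = 142.7 - 1.7q.
Set SMB = MC: 142.7 - 1.7q = 59.0 + 2.4q → q* = 20.4146.
Consumer price on the demand curve at q*: 159.3 − 1.7×20.4146 = 124.5952.

P = 124.6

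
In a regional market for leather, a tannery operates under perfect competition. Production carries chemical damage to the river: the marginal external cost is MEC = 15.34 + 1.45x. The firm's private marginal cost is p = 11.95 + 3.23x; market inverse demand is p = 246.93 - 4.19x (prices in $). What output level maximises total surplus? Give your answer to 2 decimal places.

Social marginal cost = private MC + MEC = 27.29 + 4.68x.
Set SMC = demand: 27.29 + 4.68x = 246.93 - 4.19x → x* = 24.7621.

x* = 24.76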